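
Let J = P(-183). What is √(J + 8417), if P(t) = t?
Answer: √8234 ≈ 90.741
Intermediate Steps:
J = -183
√(J + 8417) = √(-183 + 8417) = √8234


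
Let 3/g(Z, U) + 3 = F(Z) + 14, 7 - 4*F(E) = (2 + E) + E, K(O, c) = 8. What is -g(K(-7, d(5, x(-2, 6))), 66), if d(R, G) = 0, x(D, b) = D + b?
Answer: -4/11 ≈ -0.36364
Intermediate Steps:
F(E) = 5/4 - E/2 (F(E) = 7/4 - ((2 + E) + E)/4 = 7/4 - (2 + 2*E)/4 = 7/4 + (-½ - E/2) = 5/4 - E/2)
g(Z, U) = 3/(49/4 - Z/2) (g(Z, U) = 3/(-3 + ((5/4 - Z/2) + 14)) = 3/(-3 + (61/4 - Z/2)) = 3/(49/4 - Z/2))
-g(K(-7, d(5, x(-2, 6))), 66) = -(-12)/(-49 + 2*8) = -(-12)/(-49 + 16) = -(-12)/(-33) = -(-12)*(-1)/33 = -1*4/11 = -4/11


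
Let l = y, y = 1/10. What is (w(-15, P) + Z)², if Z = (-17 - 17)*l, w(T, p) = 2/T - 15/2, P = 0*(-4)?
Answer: 109561/900 ≈ 121.73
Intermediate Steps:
P = 0
y = ⅒ ≈ 0.10000
l = ⅒ ≈ 0.10000
w(T, p) = -15/2 + 2/T (w(T, p) = 2/T - 15*½ = 2/T - 15/2 = -15/2 + 2/T)
Z = -17/5 (Z = (-17 - 17)*(⅒) = -34*⅒ = -17/5 ≈ -3.4000)
(w(-15, P) + Z)² = ((-15/2 + 2/(-15)) - 17/5)² = ((-15/2 + 2*(-1/15)) - 17/5)² = ((-15/2 - 2/15) - 17/5)² = (-229/30 - 17/5)² = (-331/30)² = 109561/900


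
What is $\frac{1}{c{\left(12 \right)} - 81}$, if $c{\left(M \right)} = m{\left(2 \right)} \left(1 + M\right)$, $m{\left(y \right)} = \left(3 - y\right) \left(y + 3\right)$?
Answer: $- \frac{1}{16} \approx -0.0625$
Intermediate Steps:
$m{\left(y \right)} = \left(3 + y\right) \left(3 - y\right)$ ($m{\left(y \right)} = \left(3 - y\right) \left(3 + y\right) = \left(3 + y\right) \left(3 - y\right)$)
$c{\left(M \right)} = 5 + 5 M$ ($c{\left(M \right)} = \left(9 - 2^{2}\right) \left(1 + M\right) = \left(9 - 4\right) \left(1 + M\right) = 5 \left(1 + M\right) = 5 + 5 M$)
$\frac{1}{c{\left(12 \right)} - 81} = \frac{1}{\left(5 + 5 \cdot 12\right) - 81} = \frac{1}{\left(5 + 60\right) - 81} = \frac{1}{65 - 81} = \frac{1}{-16} = - \frac{1}{16}$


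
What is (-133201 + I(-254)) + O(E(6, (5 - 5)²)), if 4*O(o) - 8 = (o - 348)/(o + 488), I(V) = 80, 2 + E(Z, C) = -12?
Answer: -126196993/948 ≈ -1.3312e+5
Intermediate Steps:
E(Z, C) = -14 (E(Z, C) = -2 - 12 = -14)
O(o) = 2 + (-348 + o)/(4*(488 + o)) (O(o) = 2 + ((o - 348)/(o + 488))/4 = 2 + ((-348 + o)/(488 + o))/4 = 2 + (-348 + o)/(4*(488 + o)))
(-133201 + I(-254)) + O(E(6, (5 - 5)²)) = (-133201 + 80) + (3556 + 9*(-14))/(4*(488 - 14)) = -133121 + (¼)*(3556 - 126)/474 = -133121 + (¼)*(1/474)*3430 = -133121 + 1715/948 = -126196993/948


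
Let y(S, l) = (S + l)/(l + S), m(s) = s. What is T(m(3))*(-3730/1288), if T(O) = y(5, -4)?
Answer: -1865/644 ≈ -2.8960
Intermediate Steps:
y(S, l) = 1 (y(S, l) = (S + l)/(S + l) = 1)
T(O) = 1
T(m(3))*(-3730/1288) = 1*(-3730/1288) = 1*(-3730*1/1288) = 1*(-1865/644) = -1865/644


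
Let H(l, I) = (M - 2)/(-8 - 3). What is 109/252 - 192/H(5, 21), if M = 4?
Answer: 266221/252 ≈ 1056.4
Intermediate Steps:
H(l, I) = -2/11 (H(l, I) = (4 - 2)/(-8 - 3) = 2/(-11) = 2*(-1/11) = -2/11)
109/252 - 192/H(5, 21) = 109/252 - 192/(-2/11) = 109*(1/252) - 192*(-11/2) = 109/252 + 1056 = 266221/252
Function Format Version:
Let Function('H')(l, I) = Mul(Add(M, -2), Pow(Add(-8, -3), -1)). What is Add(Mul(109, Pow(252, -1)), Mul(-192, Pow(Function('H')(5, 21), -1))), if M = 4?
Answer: Rational(266221, 252) ≈ 1056.4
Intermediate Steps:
Function('H')(l, I) = Rational(-2, 11) (Function('H')(l, I) = Mul(Add(4, -2), Pow(Add(-8, -3), -1)) = Mul(2, Pow(-11, -1)) = Mul(2, Rational(-1, 11)) = Rational(-2, 11))
Add(Mul(109, Pow(252, -1)), Mul(-192, Pow(Function('H')(5, 21), -1))) = Add(Mul(109, Pow(252, -1)), Mul(-192, Pow(Rational(-2, 11), -1))) = Add(Mul(109, Rational(1, 252)), Mul(-192, Rational(-11, 2))) = Add(Rational(109, 252), 1056) = Rational(266221, 252)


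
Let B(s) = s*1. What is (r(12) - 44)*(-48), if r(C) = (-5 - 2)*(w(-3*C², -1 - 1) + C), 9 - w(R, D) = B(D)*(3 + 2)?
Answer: 12528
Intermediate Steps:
B(s) = s
w(R, D) = 9 - 5*D (w(R, D) = 9 - D*(3 + 2) = 9 - D*5 = 9 - 5*D)
r(C) = -133 - 7*C (r(C) = (-5 - 2)*((9 - 5*(-1 - 1)) + C) = -7*((9 - 5*(-2)) + C) = -7*((9 + 10) + C) = -7*(19 + C) = -133 - 7*C)
(r(12) - 44)*(-48) = ((-133 - 7*12) - 44)*(-48) = ((-133 - 84) - 44)*(-48) = (-217 - 44)*(-48) = -261*(-48) = 12528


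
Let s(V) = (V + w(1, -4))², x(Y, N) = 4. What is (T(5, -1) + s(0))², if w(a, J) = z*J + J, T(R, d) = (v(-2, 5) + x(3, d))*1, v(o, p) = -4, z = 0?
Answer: 256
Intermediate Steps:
T(R, d) = 0 (T(R, d) = (-4 + 4)*1 = 0*1 = 0)
w(a, J) = J (w(a, J) = 0*J + J = 0 + J = J)
s(V) = (-4 + V)² (s(V) = (V - 4)² = (-4 + V)²)
(T(5, -1) + s(0))² = (0 + (-4 + 0)²)² = (0 + (-4)²)² = (0 + 16)² = 16² = 256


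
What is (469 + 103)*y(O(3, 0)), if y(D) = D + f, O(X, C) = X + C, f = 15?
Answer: 10296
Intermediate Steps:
O(X, C) = C + X
y(D) = 15 + D (y(D) = D + 15 = 15 + D)
(469 + 103)*y(O(3, 0)) = (469 + 103)*(15 + (0 + 3)) = 572*(15 + 3) = 572*18 = 10296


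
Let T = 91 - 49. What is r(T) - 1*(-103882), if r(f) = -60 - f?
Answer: 103780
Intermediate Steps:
T = 42
r(T) - 1*(-103882) = (-60 - 1*42) - 1*(-103882) = (-60 - 42) + 103882 = -102 + 103882 = 103780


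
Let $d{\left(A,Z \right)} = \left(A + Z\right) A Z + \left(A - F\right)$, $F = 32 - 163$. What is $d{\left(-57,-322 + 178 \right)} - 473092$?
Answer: $-2122826$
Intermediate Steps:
$F = -131$
$d{\left(A,Z \right)} = 131 + A + A Z \left(A + Z\right)$ ($d{\left(A,Z \right)} = \left(A + Z\right) A Z + \left(A - -131\right) = A \left(A + Z\right) Z + \left(A + 131\right) = A Z \left(A + Z\right) + \left(131 + A\right) = 131 + A + A Z \left(A + Z\right)$)
$d{\left(-57,-322 + 178 \right)} - 473092 = \left(131 - 57 - 57 \left(-322 + 178\right)^{2} + \left(-322 + 178\right) \left(-57\right)^{2}\right) - 473092 = \left(131 - 57 - 57 \left(-144\right)^{2} - 467856\right) - 473092 = \left(131 - 57 - 1181952 - 467856\right) - 473092 = -1649734 - 473092 = -2122826$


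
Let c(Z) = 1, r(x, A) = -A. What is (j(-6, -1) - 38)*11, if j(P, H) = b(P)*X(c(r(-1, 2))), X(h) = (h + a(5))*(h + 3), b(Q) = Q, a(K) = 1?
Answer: -946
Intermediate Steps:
X(h) = (1 + h)*(3 + h) (X(h) = (h + 1)*(h + 3) = (1 + h)*(3 + h))
j(P, H) = 8*P (j(P, H) = P*(3 + 1**2 + 4*1) = P*(3 + 1 + 4) = P*8 = 8*P)
(j(-6, -1) - 38)*11 = (8*(-6) - 38)*11 = (-48 - 38)*11 = -86*11 = -946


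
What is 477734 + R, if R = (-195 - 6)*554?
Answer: 366380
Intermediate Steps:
R = -111354 (R = -201*554 = -111354)
477734 + R = 477734 - 111354 = 366380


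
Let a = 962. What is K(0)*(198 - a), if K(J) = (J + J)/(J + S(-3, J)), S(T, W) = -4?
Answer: 0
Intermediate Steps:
K(J) = 2*J/(-4 + J) (K(J) = (J + J)/(J - 4) = (2*J)/(-4 + J) = 2*J/(-4 + J))
K(0)*(198 - a) = (2*0/(-4 + 0))*(198 - 1*962) = (2*0/(-4))*(198 - 962) = (2*0*(-1/4))*(-764) = 0*(-764) = 0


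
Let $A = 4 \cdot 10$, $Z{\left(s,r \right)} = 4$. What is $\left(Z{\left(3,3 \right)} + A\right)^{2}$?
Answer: $1936$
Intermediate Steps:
$A = 40$
$\left(Z{\left(3,3 \right)} + A\right)^{2} = \left(4 + 40\right)^{2} = 44^{2} = 1936$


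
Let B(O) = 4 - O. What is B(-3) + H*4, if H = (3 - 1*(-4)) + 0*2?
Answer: 35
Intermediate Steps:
H = 7 (H = (3 + 4) + 0 = 7 + 0 = 7)
B(-3) + H*4 = (4 - 1*(-3)) + 7*4 = (4 + 3) + 28 = 7 + 28 = 35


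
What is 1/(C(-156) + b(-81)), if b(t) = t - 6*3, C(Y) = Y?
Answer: -1/255 ≈ -0.0039216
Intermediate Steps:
b(t) = -18 + t (b(t) = t - 18 = -18 + t)
1/(C(-156) + b(-81)) = 1/(-156 + (-18 - 81)) = 1/(-156 - 99) = 1/(-255) = -1/255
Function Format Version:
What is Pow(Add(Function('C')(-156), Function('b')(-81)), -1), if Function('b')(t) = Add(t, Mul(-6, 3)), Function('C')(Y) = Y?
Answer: Rational(-1, 255) ≈ -0.0039216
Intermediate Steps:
Function('b')(t) = Add(-18, t) (Function('b')(t) = Add(t, -18) = Add(-18, t))
Pow(Add(Function('C')(-156), Function('b')(-81)), -1) = Pow(Add(-156, Add(-18, -81)), -1) = Pow(Add(-156, -99), -1) = Pow(-255, -1) = Rational(-1, 255)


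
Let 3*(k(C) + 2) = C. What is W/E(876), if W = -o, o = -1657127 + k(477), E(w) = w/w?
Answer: 1656970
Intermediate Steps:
k(C) = -2 + C/3
E(w) = 1
o = -1656970 (o = -1657127 + (-2 + (⅓)*477) = -1657127 + (-2 + 159) = -1657127 + 157 = -1656970)
W = 1656970 (W = -1*(-1656970) = 1656970)
W/E(876) = 1656970/1 = 1656970*1 = 1656970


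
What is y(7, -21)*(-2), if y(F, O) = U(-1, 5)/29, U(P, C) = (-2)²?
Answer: -8/29 ≈ -0.27586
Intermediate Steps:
U(P, C) = 4
y(F, O) = 4/29
y(7, -21)*(-2) = (4/29)*(-2) = -8/29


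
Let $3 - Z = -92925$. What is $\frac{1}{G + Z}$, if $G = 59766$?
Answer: $\frac{1}{152694} \approx 6.549 \cdot 10^{-6}$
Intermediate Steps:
$Z = 92928$ ($Z = 3 - -92925 = 3 + 92925 = 92928$)
$\frac{1}{G + Z} = \frac{1}{59766 + 92928} = \frac{1}{152694}$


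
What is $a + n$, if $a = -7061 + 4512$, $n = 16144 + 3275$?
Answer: $16870$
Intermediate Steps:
$n = 19419$
$a = -2549$
$a + n = -2549 + 19419 = 16870$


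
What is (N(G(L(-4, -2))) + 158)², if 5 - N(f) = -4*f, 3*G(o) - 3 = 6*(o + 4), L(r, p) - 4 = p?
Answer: 46225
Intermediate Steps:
L(r, p) = 4 + p
G(o) = 9 + 2*o (G(o) = 1 + (6*(o + 4))/3 = 1 + (6*(4 + o))/3 = 1 + (24 + 6*o)/3 = 1 + (8 + 2*o) = 9 + 2*o)
N(f) = 5 + 4*f (N(f) = 5 - (-4)*f = 5 + 4*f)
(N(G(L(-4, -2))) + 158)² = ((5 + 4*(9 + 2*(4 - 2))) + 158)² = ((5 + 4*(9 + 2*2)) + 158)² = ((5 + 4*(9 + 4)) + 158)² = ((5 + 4*13) + 158)² = ((5 + 52) + 158)² = (57 + 158)² = 215² = 46225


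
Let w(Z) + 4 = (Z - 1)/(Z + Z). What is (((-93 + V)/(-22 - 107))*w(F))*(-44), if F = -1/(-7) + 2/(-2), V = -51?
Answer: 6160/43 ≈ 143.26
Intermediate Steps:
F = -6/7 (F = -1*(-⅐) + 2*(-½) = ⅐ - 1 = -6/7 ≈ -0.85714)
w(Z) = -4 + (-1 + Z)/(2*Z) (w(Z) = -4 + (Z - 1)/(Z + Z) = -4 + (-1 + Z)/((2*Z)) = -4 + (-1 + Z)*(1/(2*Z)) = -4 + (-1 + Z)/(2*Z))
(((-93 + V)/(-22 - 107))*w(F))*(-44) = (((-93 - 51)/(-22 - 107))*((-1 - 7*(-6/7))/(2*(-6/7))))*(-44) = ((-144/(-129))*((½)*(-7/6)*(-1 + 6)))*(-44) = ((-144*(-1/129))*((½)*(-7/6)*5))*(-44) = ((48/43)*(-35/12))*(-44) = -140/43*(-44) = 6160/43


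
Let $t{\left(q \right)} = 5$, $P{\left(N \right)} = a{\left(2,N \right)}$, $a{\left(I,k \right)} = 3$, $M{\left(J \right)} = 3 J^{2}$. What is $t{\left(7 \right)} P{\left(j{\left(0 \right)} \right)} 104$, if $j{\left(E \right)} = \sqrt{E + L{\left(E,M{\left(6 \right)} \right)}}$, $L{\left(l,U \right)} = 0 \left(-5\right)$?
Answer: $1560$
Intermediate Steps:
$L{\left(l,U \right)} = 0$
$j{\left(E \right)} = \sqrt{E}$ ($j{\left(E \right)} = \sqrt{E + 0} = \sqrt{E}$)
$P{\left(N \right)} = 3$
$t{\left(7 \right)} P{\left(j{\left(0 \right)} \right)} 104 = 5 \cdot 3 \cdot 104 = 15 \cdot 104 = 1560$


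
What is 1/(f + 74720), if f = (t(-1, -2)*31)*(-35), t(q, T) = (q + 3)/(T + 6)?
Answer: 2/148355 ≈ 1.3481e-5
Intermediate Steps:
t(q, T) = (3 + q)/(6 + T)
f = -1085/2 (f = (((3 - 1)/(6 - 2))*31)*(-35) = ((2/4)*31)*(-35) = (((¼)*2)*31)*(-35) = ((½)*31)*(-35) = (31/2)*(-35) = -1085/2 ≈ -542.50)
1/(f + 74720) = 1/(-1085/2 + 74720) = 1/(148355/2) = 2/148355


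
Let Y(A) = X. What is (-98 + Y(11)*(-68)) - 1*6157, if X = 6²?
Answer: -8703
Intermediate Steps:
X = 36
Y(A) = 36
(-98 + Y(11)*(-68)) - 1*6157 = (-98 + 36*(-68)) - 1*6157 = (-98 - 2448) - 6157 = -2546 - 6157 = -8703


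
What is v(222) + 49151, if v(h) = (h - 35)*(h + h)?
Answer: 132179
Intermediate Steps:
v(h) = 2*h*(-35 + h) (v(h) = (-35 + h)*(2*h) = 2*h*(-35 + h))
v(222) + 49151 = 2*222*(-35 + 222) + 49151 = 2*222*187 + 49151 = 83028 + 49151 = 132179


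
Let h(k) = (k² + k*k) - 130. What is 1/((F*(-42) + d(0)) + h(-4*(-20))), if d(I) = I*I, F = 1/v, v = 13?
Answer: 13/164668 ≈ 7.8947e-5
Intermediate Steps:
F = 1/13 ≈ 0.076923
d(I) = I²
h(k) = -130 + 2*k² (h(k) = (k² + k²) - 130 = 2*k² - 130 = -130 + 2*k²)
1/((F*(-42) + d(0)) + h(-4*(-20))) = 1/(((1/13)*(-42) + 0²) + (-130 + 2*(-4*(-20))²)) = 1/((-42/13 + 0) + (-130 + 2*80²)) = 1/(-42/13 + (-130 + 2*6400)) = 1/(-42/13 + (-130 + 12800)) = 1/(-42/13 + 12670) = 1/(164668/13) = 13/164668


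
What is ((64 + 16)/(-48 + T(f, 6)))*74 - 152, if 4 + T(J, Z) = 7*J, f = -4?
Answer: -226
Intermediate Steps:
T(J, Z) = -4 + 7*J
((64 + 16)/(-48 + T(f, 6)))*74 - 152 = ((64 + 16)/(-48 + (-4 + 7*(-4))))*74 - 152 = (80/(-48 + (-4 - 28)))*74 - 152 = (80/(-48 - 32))*74 - 152 = (80/(-80))*74 - 152 = (80*(-1/80))*74 - 152 = -1*74 - 152 = -74 - 152 = -226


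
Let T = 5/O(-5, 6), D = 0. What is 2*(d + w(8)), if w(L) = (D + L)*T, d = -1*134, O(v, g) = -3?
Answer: -884/3 ≈ -294.67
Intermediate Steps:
d = -134
T = -5/3 (T = 5/(-3) = 5*(-1/3) = -5/3 ≈ -1.6667)
w(L) = -5*L/3 (w(L) = (0 + L)*(-5/3) = L*(-5/3) = -5*L/3)
2*(d + w(8)) = 2*(-134 - 5/3*8) = 2*(-134 - 40/3) = 2*(-442/3) = -884/3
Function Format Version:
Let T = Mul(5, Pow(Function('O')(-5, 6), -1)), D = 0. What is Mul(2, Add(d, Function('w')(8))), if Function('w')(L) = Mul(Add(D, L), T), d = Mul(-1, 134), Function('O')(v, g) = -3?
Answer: Rational(-884, 3) ≈ -294.67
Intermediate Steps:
d = -134
T = Rational(-5, 3) (T = Mul(5, Pow(-3, -1)) = Mul(5, Rational(-1, 3)) = Rational(-5, 3) ≈ -1.6667)
Function('w')(L) = Mul(Rational(-5, 3), L) (Function('w')(L) = Mul(Add(0, L), Rational(-5, 3)) = Mul(L, Rational(-5, 3)) = Mul(Rational(-5, 3), L))
Mul(2, Add(d, Function('w')(8))) = Mul(2, Add(-134, Mul(Rational(-5, 3), 8))) = Mul(2, Add(-134, Rational(-40, 3))) = Mul(2, Rational(-442, 3)) = Rational(-884, 3)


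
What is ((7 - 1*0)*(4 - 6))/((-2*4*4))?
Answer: 7/16 ≈ 0.43750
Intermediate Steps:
((7 - 1*0)*(4 - 6))/((-2*4*4)) = ((7 + 0)*(-2))/((-8*4)) = (7*(-2))/(-32) = -14*(-1/32) = 7/16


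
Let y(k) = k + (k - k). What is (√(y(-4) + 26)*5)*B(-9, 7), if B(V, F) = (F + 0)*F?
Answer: 245*√22 ≈ 1149.2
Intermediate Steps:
y(k) = k (y(k) = k + 0 = k)
B(V, F) = F² (B(V, F) = F*F = F²)
(√(y(-4) + 26)*5)*B(-9, 7) = (√(-4 + 26)*5)*7² = (√22*5)*49 = (5*√22)*49 = 245*√22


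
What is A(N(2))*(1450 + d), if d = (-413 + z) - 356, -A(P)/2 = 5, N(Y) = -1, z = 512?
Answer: -11930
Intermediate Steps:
A(P) = -10 (A(P) = -2*5 = -10)
d = -257 (d = (-413 + 512) - 356 = 99 - 356 = -257)
A(N(2))*(1450 + d) = -10*(1450 - 257) = -10*1193 = -11930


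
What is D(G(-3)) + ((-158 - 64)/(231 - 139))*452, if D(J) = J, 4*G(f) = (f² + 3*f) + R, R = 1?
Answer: -100321/92 ≈ -1090.4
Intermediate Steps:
G(f) = ¼ + f²/4 + 3*f/4 (G(f) = ((f² + 3*f) + 1)/4 = (1 + f² + 3*f)/4 = ¼ + f²/4 + 3*f/4)
D(G(-3)) + ((-158 - 64)/(231 - 139))*452 = (¼ + (¼)*(-3)² + (¾)*(-3)) + ((-158 - 64)/(231 - 139))*452 = (¼ + (¼)*9 - 9/4) - 222/92*452 = (¼ + 9/4 - 9/4) - 222*1/92*452 = ¼ - 111/46*452 = ¼ - 25086/23 = -100321/92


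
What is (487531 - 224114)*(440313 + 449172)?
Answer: 234305470245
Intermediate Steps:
(487531 - 224114)*(440313 + 449172) = 263417*889485 = 234305470245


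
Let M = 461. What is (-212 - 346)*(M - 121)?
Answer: -189720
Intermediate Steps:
(-212 - 346)*(M - 121) = (-212 - 346)*(461 - 121) = -558*340 = -189720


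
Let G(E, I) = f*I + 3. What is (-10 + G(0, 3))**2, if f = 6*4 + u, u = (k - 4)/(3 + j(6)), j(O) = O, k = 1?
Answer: 4096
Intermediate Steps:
u = -1/3 (u = (1 - 4)/(3 + 6) = -3/9 = -3*1/9 = -1/3 ≈ -0.33333)
f = 71/3 (f = 6*4 - 1/3 = 24 - 1/3 = 71/3 ≈ 23.667)
G(E, I) = 3 + 71*I/3 (G(E, I) = 71*I/3 + 3 = 3 + 71*I/3)
(-10 + G(0, 3))**2 = (-10 + (3 + (71/3)*3))**2 = (-10 + (3 + 71))**2 = (-10 + 74)**2 = 64**2 = 4096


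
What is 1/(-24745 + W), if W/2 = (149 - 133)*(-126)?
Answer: -1/28777 ≈ -3.4750e-5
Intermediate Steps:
W = -4032 (W = 2*((149 - 133)*(-126)) = 2*(16*(-126)) = 2*(-2016) = -4032)
1/(-24745 + W) = 1/(-24745 - 4032) = 1/(-28777) = -1/28777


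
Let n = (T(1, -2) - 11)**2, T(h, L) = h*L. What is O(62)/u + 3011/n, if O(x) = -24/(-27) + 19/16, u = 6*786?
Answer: 2044832675/114768576 ≈ 17.817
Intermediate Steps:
u = 4716
T(h, L) = L*h
O(x) = 299/144 (O(x) = -24*(-1/27) + 19*(1/16) = 8/9 + 19/16 = 299/144)
n = 169 (n = (-2*1 - 11)**2 = (-2 - 11)**2 = (-13)**2 = 169)
O(62)/u + 3011/n = (299/144)/4716 + 3011/169 = (299/144)*(1/4716) + 3011*(1/169) = 299/679104 + 3011/169 = 2044832675/114768576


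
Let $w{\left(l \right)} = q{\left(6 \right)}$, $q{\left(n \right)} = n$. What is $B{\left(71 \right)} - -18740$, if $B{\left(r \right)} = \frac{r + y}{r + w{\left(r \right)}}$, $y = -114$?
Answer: $\frac{1442937}{77} \approx 18739.0$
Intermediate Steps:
$w{\left(l \right)} = 6$
$B{\left(r \right)} = \frac{-114 + r}{6 + r}$ ($B{\left(r \right)} = \frac{r - 114}{r + 6} = \frac{-114 + r}{6 + r}$)
$B{\left(71 \right)} - -18740 = \frac{-114 + 71}{6 + 71} - -18740 = \frac{1}{77} \left(-43\right) + 18740 = - \frac{43}{77} + 18740 = \frac{1442937}{77}$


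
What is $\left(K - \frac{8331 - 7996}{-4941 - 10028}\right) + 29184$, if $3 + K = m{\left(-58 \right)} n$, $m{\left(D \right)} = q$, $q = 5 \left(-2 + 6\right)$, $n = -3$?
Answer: $\frac{435912584}{14969} \approx 29121.0$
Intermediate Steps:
$q = 20$ ($q = 5 \cdot 4 = 20$)
$m{\left(D \right)} = 20$
$K = -63$ ($K = -3 + 20 \left(-3\right) = -3 - 60 = -63$)
$\left(K - \frac{8331 - 7996}{-4941 - 10028}\right) + 29184 = \left(-63 - \frac{8331 - 7996}{-4941 - 10028}\right) + 29184 = \left(-63 - \frac{335}{-14969}\right) + 29184 = \left(-63 - 335 \left(- \frac{1}{14969}\right)\right) + 29184 = \left(-63 - - \frac{335}{14969}\right) + 29184 = \left(-63 + \frac{335}{14969}\right) + 29184 = - \frac{942712}{14969} + 29184 = \frac{435912584}{14969}$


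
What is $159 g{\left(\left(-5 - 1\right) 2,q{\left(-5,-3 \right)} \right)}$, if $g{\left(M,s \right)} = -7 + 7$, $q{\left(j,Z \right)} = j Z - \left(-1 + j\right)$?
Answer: $0$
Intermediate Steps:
$q{\left(j,Z \right)} = 1 - j + Z j$ ($q{\left(j,Z \right)} = Z j - \left(-1 + j\right) = 1 - j + Z j$)
$g{\left(M,s \right)} = 0$
$159 g{\left(\left(-5 - 1\right) 2,q{\left(-5,-3 \right)} \right)} = 159 \cdot 0 = 0$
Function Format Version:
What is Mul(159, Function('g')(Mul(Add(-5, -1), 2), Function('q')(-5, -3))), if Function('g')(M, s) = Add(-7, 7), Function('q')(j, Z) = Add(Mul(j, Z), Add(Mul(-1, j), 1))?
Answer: 0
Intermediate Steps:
Function('q')(j, Z) = Add(1, Mul(-1, j), Mul(Z, j)) (Function('q')(j, Z) = Add(Mul(Z, j), Add(1, Mul(-1, j))) = Add(1, Mul(-1, j), Mul(Z, j)))
Function('g')(M, s) = 0
Mul(159, Function('g')(Mul(Add(-5, -1), 2), Function('q')(-5, -3))) = Mul(159, 0) = 0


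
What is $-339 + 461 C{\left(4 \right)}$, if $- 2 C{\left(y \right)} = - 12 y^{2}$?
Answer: $43917$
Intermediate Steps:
$C{\left(y \right)} = 6 y^{2}$ ($C{\left(y \right)} = - \frac{\left(-12\right) y^{2}}{2} = 6 y^{2}$)
$-339 + 461 C{\left(4 \right)} = -339 + 461 \cdot 6 \cdot 4^{2} = -339 + 461 \cdot 6 \cdot 16 = -339 + 461 \cdot 96 = -339 + 44256 = 43917$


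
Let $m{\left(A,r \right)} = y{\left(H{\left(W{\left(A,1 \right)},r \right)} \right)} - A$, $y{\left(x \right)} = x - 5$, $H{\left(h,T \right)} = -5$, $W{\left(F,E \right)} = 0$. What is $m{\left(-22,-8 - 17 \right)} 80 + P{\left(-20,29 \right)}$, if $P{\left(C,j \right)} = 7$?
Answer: $967$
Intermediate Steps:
$y{\left(x \right)} = -5 + x$
$m{\left(A,r \right)} = -10 - A$ ($m{\left(A,r \right)} = \left(-5 - 5\right) - A = -10 - A$)
$m{\left(-22,-8 - 17 \right)} 80 + P{\left(-20,29 \right)} = \left(-10 - -22\right) 80 + 7 = \left(-10 + 22\right) 80 + 7 = 12 \cdot 80 + 7 = 960 + 7 = 967$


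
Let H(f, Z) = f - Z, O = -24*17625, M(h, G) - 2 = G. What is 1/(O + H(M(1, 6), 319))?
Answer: -1/423311 ≈ -2.3623e-6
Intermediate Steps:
M(h, G) = 2 + G
O = -423000
1/(O + H(M(1, 6), 319)) = 1/(-423000 + ((2 + 6) - 1*319)) = 1/(-423000 + (8 - 319)) = 1/(-423000 - 311) = 1/(-423311) = -1/423311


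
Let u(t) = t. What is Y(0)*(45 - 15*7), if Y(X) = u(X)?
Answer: 0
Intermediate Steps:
Y(X) = X
Y(0)*(45 - 15*7) = 0*(45 - 15*7) = 0*(45 - 105) = 0*(-60) = 0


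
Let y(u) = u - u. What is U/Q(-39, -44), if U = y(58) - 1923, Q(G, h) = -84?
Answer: 641/28 ≈ 22.893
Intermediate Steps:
y(u) = 0
U = -1923 (U = 0 - 1923 = -1923)
U/Q(-39, -44) = -1923/(-84) = -1923*(-1/84) = 641/28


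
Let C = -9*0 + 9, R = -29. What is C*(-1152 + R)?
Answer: -10629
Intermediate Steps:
C = 9 (C = 0 + 9 = 9)
C*(-1152 + R) = 9*(-1152 - 29) = 9*(-1181) = -10629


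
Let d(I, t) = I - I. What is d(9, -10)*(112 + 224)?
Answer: 0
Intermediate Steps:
d(I, t) = 0
d(9, -10)*(112 + 224) = 0*(112 + 224) = 0*336 = 0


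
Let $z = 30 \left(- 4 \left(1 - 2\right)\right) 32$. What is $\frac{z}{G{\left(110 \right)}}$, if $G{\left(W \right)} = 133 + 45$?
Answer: $\frac{1920}{89} \approx 21.573$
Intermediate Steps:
$G{\left(W \right)} = 178$
$z = 3840$ ($z = 30 \left(\left(-4\right) \left(-1\right)\right) 32 = 30 \cdot 4 \cdot 32 = 120 \cdot 32 = 3840$)
$\frac{z}{G{\left(110 \right)}} = \frac{3840}{178} = 3840 \cdot \frac{1}{178} = \frac{1920}{89}$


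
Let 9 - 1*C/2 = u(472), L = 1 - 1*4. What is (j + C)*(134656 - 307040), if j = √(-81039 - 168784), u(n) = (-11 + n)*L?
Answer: -479917056 - 172384*I*√249823 ≈ -4.7992e+8 - 8.6162e+7*I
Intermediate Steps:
L = -3 (L = 1 - 4 = -3)
u(n) = 33 - 3*n (u(n) = (-11 + n)*(-3) = 33 - 3*n)
C = 2784 (C = 18 - 2*(33 - 3*472) = 18 - 2*(33 - 1416) = 18 - 2*(-1383) = 18 + 2766 = 2784)
j = I*√249823 (j = √(-249823) = I*√249823 ≈ 499.82*I)
(j + C)*(134656 - 307040) = (I*√249823 + 2784)*(134656 - 307040) = (2784 + I*√249823)*(-172384) = -479917056 - 172384*I*√249823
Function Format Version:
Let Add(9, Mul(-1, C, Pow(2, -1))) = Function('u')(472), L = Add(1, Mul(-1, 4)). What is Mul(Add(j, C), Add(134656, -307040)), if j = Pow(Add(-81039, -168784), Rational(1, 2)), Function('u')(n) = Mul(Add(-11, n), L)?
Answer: Add(-479917056, Mul(-172384, I, Pow(249823, Rational(1, 2)))) ≈ Add(-4.7992e+8, Mul(-8.6162e+7, I))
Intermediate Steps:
L = -3 (L = Add(1, -4) = -3)
Function('u')(n) = Add(33, Mul(-3, n)) (Function('u')(n) = Mul(Add(-11, n), -3) = Add(33, Mul(-3, n)))
C = 2784 (C = Add(18, Mul(-2, Add(33, Mul(-3, 472)))) = Add(18, Mul(-2, Add(33, -1416))) = Add(18, Mul(-2, -1383)) = Add(18, 2766) = 2784)
j = Mul(I, Pow(249823, Rational(1, 2))) (j = Pow(-249823, Rational(1, 2)) = Mul(I, Pow(249823, Rational(1, 2))) ≈ Mul(499.82, I))
Mul(Add(j, C), Add(134656, -307040)) = Mul(Add(Mul(I, Pow(249823, Rational(1, 2))), 2784), Add(134656, -307040)) = Mul(Add(2784, Mul(I, Pow(249823, Rational(1, 2)))), -172384) = Add(-479917056, Mul(-172384, I, Pow(249823, Rational(1, 2))))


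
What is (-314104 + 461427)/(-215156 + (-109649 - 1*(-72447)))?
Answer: -147323/252358 ≈ -0.58379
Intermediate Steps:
(-314104 + 461427)/(-215156 + (-109649 - 1*(-72447))) = 147323/(-215156 + (-109649 + 72447)) = 147323/(-215156 - 37202) = 147323/(-252358) = 147323*(-1/252358) = -147323/252358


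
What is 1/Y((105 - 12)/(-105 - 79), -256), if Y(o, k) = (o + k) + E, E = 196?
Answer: -184/11133 ≈ -0.016527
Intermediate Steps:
Y(o, k) = 196 + k + o (Y(o, k) = (o + k) + 196 = (k + o) + 196 = 196 + k + o)
1/Y((105 - 12)/(-105 - 79), -256) = 1/(196 - 256 + (105 - 12)/(-105 - 79)) = 1/(196 - 256 + 93/(-184)) = 1/(196 - 256 + 93*(-1/184)) = 1/(196 - 256 - 93/184) = 1/(-11133/184) = -184/11133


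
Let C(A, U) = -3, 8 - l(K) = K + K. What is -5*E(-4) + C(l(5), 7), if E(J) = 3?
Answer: -18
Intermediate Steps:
l(K) = 8 - 2*K (l(K) = 8 - (K + K) = 8 - 2*K)
-5*E(-4) + C(l(5), 7) = -5*3 - 3 = -15 - 3 = -18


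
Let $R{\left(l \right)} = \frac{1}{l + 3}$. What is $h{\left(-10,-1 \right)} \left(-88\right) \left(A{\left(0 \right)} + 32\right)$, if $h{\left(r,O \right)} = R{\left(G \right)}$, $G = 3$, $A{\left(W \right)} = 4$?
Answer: $-528$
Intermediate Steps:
$R{\left(l \right)} = \frac{1}{3 + l}$
$h{\left(r,O \right)} = \frac{1}{6}$ ($h{\left(r,O \right)} = \frac{1}{3 + 3} = \frac{1}{6}$)
$h{\left(-10,-1 \right)} \left(-88\right) \left(A{\left(0 \right)} + 32\right) = \frac{1}{6} \left(-88\right) \left(4 + 32\right) = \left(- \frac{44}{3}\right) 36 = -528$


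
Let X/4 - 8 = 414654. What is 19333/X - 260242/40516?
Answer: -107716644247/16800445592 ≈ -6.4115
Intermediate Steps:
X = 1658648 (X = 32 + 4*414654 = 32 + 1658616 = 1658648)
19333/X - 260242/40516 = 19333/1658648 - 260242/40516 = 19333*(1/1658648) - 260242*1/40516 = 19333/1658648 - 130121/20258 = -107716644247/16800445592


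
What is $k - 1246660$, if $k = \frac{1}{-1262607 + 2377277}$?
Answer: $- \frac{1389614502199}{1114670} \approx -1.2467 \cdot 10^{6}$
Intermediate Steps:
$k = \frac{1}{1114670} \approx 8.9713 \cdot 10^{-7}$
$k - 1246660 = \frac{1}{1114670} - 1246660 = - \frac{1389614502199}{1114670}$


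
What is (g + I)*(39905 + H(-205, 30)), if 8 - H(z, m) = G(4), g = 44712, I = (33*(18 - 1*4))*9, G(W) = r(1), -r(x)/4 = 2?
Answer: 1950939270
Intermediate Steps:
r(x) = -8 (r(x) = -4*2 = -8)
G(W) = -8
I = 4158 (I = (33*(18 - 4))*9 = (33*14)*9 = 462*9 = 4158)
H(z, m) = 16 (H(z, m) = 8 - 1*(-8) = 8 + 8 = 16)
(g + I)*(39905 + H(-205, 30)) = (44712 + 4158)*(39905 + 16) = 48870*39921 = 1950939270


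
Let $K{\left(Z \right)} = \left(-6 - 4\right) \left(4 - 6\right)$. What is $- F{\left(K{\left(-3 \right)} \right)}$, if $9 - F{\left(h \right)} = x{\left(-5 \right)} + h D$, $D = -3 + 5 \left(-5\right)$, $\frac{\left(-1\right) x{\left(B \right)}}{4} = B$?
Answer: $-549$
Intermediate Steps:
$x{\left(B \right)} = - 4 B$
$K{\left(Z \right)} = 20$ ($K{\left(Z \right)} = \left(-10\right) \left(-2\right) = 20$)
$D = -28$ ($D = -3 - 25 = -28$)
$F{\left(h \right)} = -11 + 28 h$ ($F{\left(h \right)} = 9 - \left(\left(-4\right) \left(-5\right) + h \left(-28\right)\right) = 9 - \left(20 - 28 h\right) = 9 + \left(-20 + 28 h\right) = -11 + 28 h$)
$- F{\left(K{\left(-3 \right)} \right)} = - (-11 + 28 \cdot 20) = - (-11 + 560) = \left(-1\right) 549 = -549$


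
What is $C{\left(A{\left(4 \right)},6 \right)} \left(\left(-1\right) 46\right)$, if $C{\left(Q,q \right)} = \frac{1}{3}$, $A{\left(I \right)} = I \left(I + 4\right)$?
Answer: $- \frac{46}{3} \approx -15.333$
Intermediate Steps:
$A{\left(I \right)} = I \left(4 + I\right)$
$C{\left(Q,q \right)} = \frac{1}{3}$
$C{\left(A{\left(4 \right)},6 \right)} \left(\left(-1\right) 46\right) = \frac{\left(-1\right) 46}{3} = \frac{1}{3} \left(-46\right) = - \frac{46}{3}$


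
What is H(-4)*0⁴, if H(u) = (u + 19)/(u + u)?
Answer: 0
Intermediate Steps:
H(u) = (19 + u)/(2*u) (H(u) = (19 + u)/((2*u)) = (19 + u)*(1/(2*u)) = (19 + u)/(2*u))
H(-4)*0⁴ = ((½)*(19 - 4)/(-4))*0⁴ = ((½)*(-¼)*15)*0 = -15/8*0 = 0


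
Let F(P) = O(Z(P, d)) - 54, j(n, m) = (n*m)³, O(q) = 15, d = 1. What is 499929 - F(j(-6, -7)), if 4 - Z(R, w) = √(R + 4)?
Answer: 499968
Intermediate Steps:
Z(R, w) = 4 - √(4 + R) (Z(R, w) = 4 - √(R + 4) = 4 - √(4 + R))
j(n, m) = m³*n³ (j(n, m) = (m*n)³ = m³*n³)
F(P) = -39 (F(P) = 15 - 54 = -39)
499929 - F(j(-6, -7)) = 499929 - 1*(-39) = 499929 + 39 = 499968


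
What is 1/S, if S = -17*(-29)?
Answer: 1/493 ≈ 0.0020284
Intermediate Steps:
S = 493
1/S = 1/493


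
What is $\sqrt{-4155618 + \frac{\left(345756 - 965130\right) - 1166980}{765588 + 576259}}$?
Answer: $\frac{40 i \sqrt{4676508998251051}}{1341847} \approx 2038.5 i$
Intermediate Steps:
$\sqrt{-4155618 + \frac{\left(345756 - 965130\right) - 1166980}{765588 + 576259}} = \sqrt{-4155618 + \frac{-619374 - 1166980}{1341847}} = \sqrt{-4155618 - \frac{1786354}{1341847}} = \sqrt{- \frac{5576205332800}{1341847}} = \frac{40 i \sqrt{4676508998251051}}{1341847}$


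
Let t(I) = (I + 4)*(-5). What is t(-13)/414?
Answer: 5/46 ≈ 0.10870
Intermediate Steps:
t(I) = -20 - 5*I (t(I) = (4 + I)*(-5) = -20 - 5*I)
t(-13)/414 = (-20 - 5*(-13))/414 = (-20 + 65)*(1/414) = 45*(1/414) = 5/46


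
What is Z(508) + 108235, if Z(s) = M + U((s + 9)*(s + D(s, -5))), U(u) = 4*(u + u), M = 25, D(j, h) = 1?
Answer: 2213484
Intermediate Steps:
U(u) = 8*u (U(u) = 4*(2*u) = 8*u)
Z(s) = 25 + 8*(1 + s)*(9 + s) (Z(s) = 25 + 8*((s + 9)*(s + 1)) = 25 + 8*((9 + s)*(1 + s)) = 25 + 8*((1 + s)*(9 + s)) = 25 + 8*(1 + s)*(9 + s))
Z(508) + 108235 = (97 + 8*508² + 80*508) + 108235 = (97 + 8*258064 + 40640) + 108235 = (97 + 2064512 + 40640) + 108235 = 2105249 + 108235 = 2213484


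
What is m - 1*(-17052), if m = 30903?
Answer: 47955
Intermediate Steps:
m - 1*(-17052) = 30903 - 1*(-17052) = 30903 + 17052 = 47955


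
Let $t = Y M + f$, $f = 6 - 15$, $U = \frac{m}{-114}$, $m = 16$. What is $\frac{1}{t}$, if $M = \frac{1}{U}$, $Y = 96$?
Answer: $- \frac{1}{693} \approx -0.001443$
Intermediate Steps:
$U = - \frac{8}{57}$ ($U = \frac{16}{-114} = 16 \left(- \frac{1}{114}\right) = - \frac{8}{57} \approx -0.14035$)
$f = -9$ ($f = 6 - 15 = -9$)
$M = - \frac{57}{8}$ ($M = \frac{1}{- \frac{8}{57}} = - \frac{57}{8} \approx -7.125$)
$t = -693$ ($t = 96 \left(- \frac{57}{8}\right) - 9 = -684 - 9 = -693$)
$\frac{1}{t} = \frac{1}{-693} = - \frac{1}{693}$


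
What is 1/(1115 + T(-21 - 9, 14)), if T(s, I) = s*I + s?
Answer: 1/665 ≈ 0.0015038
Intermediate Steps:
T(s, I) = s + I*s (T(s, I) = I*s + s = s + I*s)
1/(1115 + T(-21 - 9, 14)) = 1/(1115 + (-21 - 9)*(1 + 14)) = 1/(1115 - 30*15) = 1/(1115 - 450) = 1/665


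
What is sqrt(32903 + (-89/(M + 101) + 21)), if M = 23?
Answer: sqrt(126557097)/62 ≈ 181.45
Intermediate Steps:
sqrt(32903 + (-89/(M + 101) + 21)) = sqrt(32903 + (-89/(23 + 101) + 21)) = sqrt(32903 + (-89/124 + 21)) = sqrt(32903 + 2515/124) = sqrt(4082487/124) = sqrt(126557097)/62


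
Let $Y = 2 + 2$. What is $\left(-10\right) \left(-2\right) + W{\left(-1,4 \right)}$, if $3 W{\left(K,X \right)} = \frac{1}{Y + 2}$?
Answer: $\frac{361}{18} \approx 20.056$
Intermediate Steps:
$Y = 4$
$W{\left(K,X \right)} = \frac{1}{18}$ ($W{\left(K,X \right)} = \frac{1}{3 \left(4 + 2\right)} = \frac{1}{3 \cdot 6} = \frac{1}{3} \cdot \frac{1}{6} = \frac{1}{18}$)
$\left(-10\right) \left(-2\right) + W{\left(-1,4 \right)} = \left(-10\right) \left(-2\right) + \frac{1}{18} = 20 + \frac{1}{18} = \frac{361}{18}$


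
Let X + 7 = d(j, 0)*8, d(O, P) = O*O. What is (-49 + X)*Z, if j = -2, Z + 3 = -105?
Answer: 2592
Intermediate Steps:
Z = -108 (Z = -3 - 105 = -108)
d(O, P) = O²
X = 25 (X = -7 + (-2)²*8 = -7 + 4*8 = -7 + 32 = 25)
(-49 + X)*Z = (-49 + 25)*(-108) = -24*(-108) = 2592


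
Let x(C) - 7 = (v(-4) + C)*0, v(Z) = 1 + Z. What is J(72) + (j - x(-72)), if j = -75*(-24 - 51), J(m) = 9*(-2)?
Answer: 5600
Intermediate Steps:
J(m) = -18
x(C) = 7 (x(C) = 7 + ((1 - 4) + C)*0 = 7 + (-3 + C)*0 = 7 + 0 = 7)
j = 5625 (j = -75*(-75) = 5625)
J(72) + (j - x(-72)) = -18 + (5625 - 1*7) = -18 + (5625 - 7) = -18 + 5618 = 5600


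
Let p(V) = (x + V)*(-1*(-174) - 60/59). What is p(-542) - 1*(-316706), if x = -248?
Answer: 10622914/59 ≈ 1.8005e+5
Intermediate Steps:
p(V) = -2531088/59 + 10206*V/59 (p(V) = (-248 + V)*(-1*(-174) - 60/59) = (-248 + V)*(174 - 60*1/59) = (-248 + V)*(174 - 60/59) = (-248 + V)*(10206/59) = -2531088/59 + 10206*V/59)
p(-542) - 1*(-316706) = (-2531088/59 + (10206/59)*(-542)) - 1*(-316706) = (-2531088/59 - 5531652/59) + 316706 = -8062740/59 + 316706 = 10622914/59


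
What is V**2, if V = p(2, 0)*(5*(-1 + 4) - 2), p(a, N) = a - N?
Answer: 676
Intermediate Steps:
V = 26 (V = (2 - 1*0)*(5*(-1 + 4) - 2) = (2 + 0)*(5*3 - 2) = 2*(15 - 2) = 2*13 = 26)
V**2 = 26**2 = 676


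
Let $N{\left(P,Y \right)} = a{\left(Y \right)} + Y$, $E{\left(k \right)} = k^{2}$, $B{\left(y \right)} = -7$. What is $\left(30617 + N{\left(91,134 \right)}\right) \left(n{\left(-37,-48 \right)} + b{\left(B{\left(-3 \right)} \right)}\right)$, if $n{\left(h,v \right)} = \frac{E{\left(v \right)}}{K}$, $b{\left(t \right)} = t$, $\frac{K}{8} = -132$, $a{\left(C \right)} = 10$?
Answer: $- \frac{3106861}{11} \approx -2.8244 \cdot 10^{5}$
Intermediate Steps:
$K = -1056$ ($K = 8 \left(-132\right) = -1056$)
$N{\left(P,Y \right)} = 10 + Y$
$n{\left(h,v \right)} = - \frac{v^{2}}{1056}$ ($n{\left(h,v \right)} = \frac{v^{2}}{-1056} = v^{2} \left(- \frac{1}{1056}\right) = - \frac{v^{2}}{1056}$)
$\left(30617 + N{\left(91,134 \right)}\right) \left(n{\left(-37,-48 \right)} + b{\left(B{\left(-3 \right)} \right)}\right) = \left(30617 + \left(10 + 134\right)\right) \left(- \frac{\left(-48\right)^{2}}{1056} - 7\right) = \left(30617 + 144\right) \left(\left(- \frac{1}{1056}\right) 2304 - 7\right) = 30761 \left(- \frac{24}{11} - 7\right) = 30761 \left(- \frac{101}{11}\right) = - \frac{3106861}{11}$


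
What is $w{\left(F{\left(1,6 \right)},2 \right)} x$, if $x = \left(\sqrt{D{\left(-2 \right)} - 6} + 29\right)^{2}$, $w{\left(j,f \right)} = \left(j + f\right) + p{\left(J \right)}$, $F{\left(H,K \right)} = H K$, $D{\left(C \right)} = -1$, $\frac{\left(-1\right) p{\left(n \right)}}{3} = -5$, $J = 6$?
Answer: $19182 + 1334 i \sqrt{7} \approx 19182.0 + 3529.4 i$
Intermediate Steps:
$p{\left(n \right)} = 15$ ($p{\left(n \right)} = \left(-3\right) \left(-5\right) = 15$)
$w{\left(j,f \right)} = 15 + f + j$ ($w{\left(j,f \right)} = \left(j + f\right) + 15 = \left(f + j\right) + 15 = 15 + f + j$)
$x = \left(29 + i \sqrt{7}\right)^{2}$ ($x = \left(\sqrt{-1 - 6} + 29\right)^{2} = \left(\sqrt{-7} + 29\right)^{2} = \left(i \sqrt{7} + 29\right)^{2} = \left(29 + i \sqrt{7}\right)^{2} \approx 834.0 + 153.45 i$)
$w{\left(F{\left(1,6 \right)},2 \right)} x = \left(15 + 2 + 1 \cdot 6\right) \left(29 + i \sqrt{7}\right)^{2} = \left(15 + 2 + 6\right) \left(29 + i \sqrt{7}\right)^{2} = 23 \left(29 + i \sqrt{7}\right)^{2}$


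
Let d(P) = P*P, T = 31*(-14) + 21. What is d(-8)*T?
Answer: -26432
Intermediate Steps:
T = -413 (T = -434 + 21 = -413)
d(P) = P²
d(-8)*T = (-8)²*(-413) = 64*(-413) = -26432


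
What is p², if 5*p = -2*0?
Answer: 0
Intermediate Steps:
p = 0 (p = (-2*0)/5 = (⅕)*0 = 0)
p² = 0² = 0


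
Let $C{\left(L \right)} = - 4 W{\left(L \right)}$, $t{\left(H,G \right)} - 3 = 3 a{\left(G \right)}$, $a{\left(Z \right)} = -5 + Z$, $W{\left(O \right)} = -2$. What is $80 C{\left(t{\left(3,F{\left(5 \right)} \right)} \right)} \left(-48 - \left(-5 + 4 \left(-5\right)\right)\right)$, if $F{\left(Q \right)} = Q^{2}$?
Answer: $-14720$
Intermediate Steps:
$t{\left(H,G \right)} = -12 + 3 G$ ($t{\left(H,G \right)} = 3 + 3 \left(-5 + G\right) = 3 + \left(-15 + 3 G\right) = -12 + 3 G$)
$C{\left(L \right)} = 8$ ($C{\left(L \right)} = \left(-4\right) \left(-2\right) = 8$)
$80 C{\left(t{\left(3,F{\left(5 \right)} \right)} \right)} \left(-48 - \left(-5 + 4 \left(-5\right)\right)\right) = 80 \cdot 8 \left(-48 - \left(-5 + 4 \left(-5\right)\right)\right) = 640 \left(-48 - \left(-5 - 20\right)\right) = 640 \left(-48 - -25\right) = 640 \left(-48 + 25\right) = 640 \left(-23\right) = -14720$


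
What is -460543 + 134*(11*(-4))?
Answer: -466439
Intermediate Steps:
-460543 + 134*(11*(-4)) = -460543 + 134*(-44) = -460543 - 5896 = -466439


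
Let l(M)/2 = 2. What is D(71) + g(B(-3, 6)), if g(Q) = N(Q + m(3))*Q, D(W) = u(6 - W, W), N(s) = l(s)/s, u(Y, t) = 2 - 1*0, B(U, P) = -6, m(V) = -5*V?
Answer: 22/7 ≈ 3.1429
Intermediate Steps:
l(M) = 4 (l(M) = 2*2 = 4)
u(Y, t) = 2 (u(Y, t) = 2 + 0 = 2)
N(s) = 4/s
D(W) = 2
g(Q) = 4*Q/(-15 + Q) (g(Q) = (4/(Q - 5*3))*Q = (4/(Q - 15))*Q = (4/(-15 + Q))*Q = 4*Q/(-15 + Q))
D(71) + g(B(-3, 6)) = 2 + 4*(-6)/(-15 - 6) = 2 + 4*(-6)/(-21) = 2 + 4*(-6)*(-1/21) = 2 + 8/7 = 22/7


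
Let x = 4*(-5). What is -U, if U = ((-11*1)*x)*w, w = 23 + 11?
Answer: -7480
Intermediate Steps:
x = -20
w = 34
U = 7480 (U = (-11*1*(-20))*34 = -11*(-20)*34 = 220*34 = 7480)
-U = -1*7480 = -7480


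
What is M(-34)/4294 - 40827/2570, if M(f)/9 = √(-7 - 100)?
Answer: -40827/2570 + 9*I*√107/4294 ≈ -15.886 + 0.021681*I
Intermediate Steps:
M(f) = 9*I*√107 (M(f) = 9*√(-7 - 100) = 9*√(-107) = 9*(I*√107) = 9*I*√107)
M(-34)/4294 - 40827/2570 = (9*I*√107)/4294 - 40827/2570 = (9*I*√107)*(1/4294) - 40827*1/2570 = 9*I*√107/4294 - 40827/2570 = -40827/2570 + 9*I*√107/4294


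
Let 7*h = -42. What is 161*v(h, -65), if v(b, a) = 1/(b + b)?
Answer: -161/12 ≈ -13.417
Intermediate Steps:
h = -6 (h = (⅐)*(-42) = -6)
v(b, a) = 1/(2*b)
161*v(h, -65) = 161*((½)/(-6)) = 161*((½)*(-⅙)) = 161*(-1/12) = -161/12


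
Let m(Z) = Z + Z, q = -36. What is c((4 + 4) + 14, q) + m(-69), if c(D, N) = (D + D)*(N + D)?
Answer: -754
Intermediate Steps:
c(D, N) = 2*D*(D + N) (c(D, N) = (2*D)*(D + N) = 2*D*(D + N))
m(Z) = 2*Z
c((4 + 4) + 14, q) + m(-69) = 2*((4 + 4) + 14)*(((4 + 4) + 14) - 36) + 2*(-69) = 2*(8 + 14)*((8 + 14) - 36) - 138 = 2*22*(22 - 36) - 138 = 2*22*(-14) - 138 = -616 - 138 = -754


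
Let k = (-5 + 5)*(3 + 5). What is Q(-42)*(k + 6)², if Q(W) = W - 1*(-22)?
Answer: -720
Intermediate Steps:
Q(W) = 22 + W (Q(W) = W + 22 = 22 + W)
k = 0 (k = 0*8 = 0)
Q(-42)*(k + 6)² = (22 - 42)*(0 + 6)² = -20*6² = -20*36 = -720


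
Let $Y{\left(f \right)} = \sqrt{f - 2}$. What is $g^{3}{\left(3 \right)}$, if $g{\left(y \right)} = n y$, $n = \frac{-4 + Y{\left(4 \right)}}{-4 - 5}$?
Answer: $\frac{\left(4 - \sqrt{2}\right)^{3}}{27} \approx 0.64035$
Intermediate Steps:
$Y{\left(f \right)} = \sqrt{-2 + f}$
$n = \frac{4}{9} - \frac{\sqrt{2}}{9}$ ($n = \frac{-4 + \sqrt{-2 + 4}}{-4 - 5} = \frac{-4 + \sqrt{2}}{-9} = \left(-4 + \sqrt{2}\right) \left(- \frac{1}{9}\right) = \frac{4}{9} - \frac{\sqrt{2}}{9} \approx 0.28731$)
$g{\left(y \right)} = y \left(\frac{4}{9} - \frac{\sqrt{2}}{9}\right)$ ($g{\left(y \right)} = \left(\frac{4}{9} - \frac{\sqrt{2}}{9}\right) y = y \left(\frac{4}{9} - \frac{\sqrt{2}}{9}\right)$)
$g^{3}{\left(3 \right)} = \left(\frac{1}{9} \cdot 3 \left(4 - \sqrt{2}\right)\right)^{3} = \left(\frac{4}{3} - \frac{\sqrt{2}}{3}\right)^{3}$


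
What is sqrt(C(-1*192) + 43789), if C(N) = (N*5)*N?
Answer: sqrt(228109) ≈ 477.61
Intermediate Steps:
C(N) = 5*N**2 (C(N) = (5*N)*N = 5*N**2)
sqrt(C(-1*192) + 43789) = sqrt(5*(-1*192)**2 + 43789) = sqrt(5*(-192)**2 + 43789) = sqrt(5*36864 + 43789) = sqrt(184320 + 43789) = sqrt(228109)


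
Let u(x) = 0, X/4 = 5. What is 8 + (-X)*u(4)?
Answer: 8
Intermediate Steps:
X = 20 (X = 4*5 = 20)
8 + (-X)*u(4) = 8 - 1*20*0 = 8 - 20*0 = 8 + 0 = 8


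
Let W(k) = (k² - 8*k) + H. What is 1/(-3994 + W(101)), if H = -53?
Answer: 1/5346 ≈ 0.00018706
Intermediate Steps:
W(k) = -53 + k² - 8*k (W(k) = (k² - 8*k) - 53 = -53 + k² - 8*k)
1/(-3994 + W(101)) = 1/(-3994 + (-53 + 101² - 8*101)) = 1/(-3994 + (-53 + 10201 - 808)) = 1/(-3994 + 9340) = 1/5346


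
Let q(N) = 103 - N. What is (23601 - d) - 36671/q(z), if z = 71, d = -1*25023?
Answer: 1519297/32 ≈ 47478.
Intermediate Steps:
d = -25023
(23601 - d) - 36671/q(z) = (23601 - 1*(-25023)) - 36671/(103 - 1*71) = (23601 + 25023) - 36671/(103 - 71) = 48624 - 36671/32 = 1519297/32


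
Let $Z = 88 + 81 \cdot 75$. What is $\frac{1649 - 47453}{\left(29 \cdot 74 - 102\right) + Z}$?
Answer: $- \frac{45804}{8207} \approx -5.5811$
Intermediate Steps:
$Z = 6163$ ($Z = 88 + 6075 = 6163$)
$\frac{1649 - 47453}{\left(29 \cdot 74 - 102\right) + Z} = \frac{1649 - 47453}{\left(29 \cdot 74 - 102\right) + 6163} = - \frac{45804}{\left(2146 - 102\right) + 6163} = - \frac{45804}{2044 + 6163} = - \frac{45804}{8207}$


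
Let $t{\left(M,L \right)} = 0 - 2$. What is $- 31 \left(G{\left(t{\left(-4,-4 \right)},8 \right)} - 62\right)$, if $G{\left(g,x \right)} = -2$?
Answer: $1984$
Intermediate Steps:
$t{\left(M,L \right)} = -2$
$- 31 \left(G{\left(t{\left(-4,-4 \right)},8 \right)} - 62\right) = - 31 \left(-2 - 62\right) = \left(-31\right) \left(-64\right) = 1984$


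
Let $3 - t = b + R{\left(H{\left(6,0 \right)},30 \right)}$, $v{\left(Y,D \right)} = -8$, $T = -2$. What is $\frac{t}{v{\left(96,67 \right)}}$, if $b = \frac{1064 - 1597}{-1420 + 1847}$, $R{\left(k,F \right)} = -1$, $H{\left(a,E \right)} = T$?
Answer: $- \frac{2241}{3416} \approx -0.65603$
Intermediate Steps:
$H{\left(a,E \right)} = -2$
$b = - \frac{533}{427} \approx -1.2482$
$t = \frac{2241}{427}$ ($t = 3 - \left(- \frac{533}{427} - 1\right) = 3 - - \frac{960}{427} = 3 + \frac{960}{427} = \frac{2241}{427} \approx 5.2482$)
$\frac{t}{v{\left(96,67 \right)}} = \frac{2241}{427 \left(-8\right)} = \frac{2241}{427} \left(- \frac{1}{8}\right) = - \frac{2241}{3416}$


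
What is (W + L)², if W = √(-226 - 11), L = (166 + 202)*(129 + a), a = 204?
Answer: (122544 + I*√237)² ≈ 1.5017e+10 + 3.77e+6*I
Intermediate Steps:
L = 122544 (L = (166 + 202)*(129 + 204) = 368*333 = 122544)
W = I*√237 (W = √(-237) = I*√237 ≈ 15.395*I)
(W + L)² = (I*√237 + 122544)² = (122544 + I*√237)²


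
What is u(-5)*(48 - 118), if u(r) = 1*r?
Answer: 350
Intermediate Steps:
u(r) = r
u(-5)*(48 - 118) = -5*(48 - 118) = -5*(-70) = 350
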